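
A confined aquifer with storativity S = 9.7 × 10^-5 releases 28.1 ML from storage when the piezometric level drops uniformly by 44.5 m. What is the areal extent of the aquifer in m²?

ΔV = 28.1 ML = 28100 m³
A = ΔV / (S × Δh) = 28100 / (9.7 × 10^-5 × 44.5) = 6.51 × 10^6 m²

A ≈ 6.51 × 10^6 m²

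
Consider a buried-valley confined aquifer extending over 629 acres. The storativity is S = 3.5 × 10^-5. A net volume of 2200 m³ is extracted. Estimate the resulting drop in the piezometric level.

Δh ≈ 24.7 m

A = 629 acres = 2.545 × 10^6 m²
Δh = ΔV / (S × A) = 2200 m³ / (3.5 × 10^-5 × 2.545 × 10^6 m²) = 24.69 m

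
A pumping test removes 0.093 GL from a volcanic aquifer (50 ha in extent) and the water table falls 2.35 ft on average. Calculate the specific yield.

Sy ≈ 0.26

A = 50 ha = 5 × 10^5 m²
Δh = 2.35 ft = 0.7163 m
ΔV = 0.093 GL = 93000 m³
Sy = ΔV / (A × Δh) = 93000 m³ / (5 × 10^5 m² × 0.7163 m) = 0.2597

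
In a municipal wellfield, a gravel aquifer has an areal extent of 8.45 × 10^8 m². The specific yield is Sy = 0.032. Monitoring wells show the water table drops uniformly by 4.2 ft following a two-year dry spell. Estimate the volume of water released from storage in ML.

ΔV ≈ 34600 ML

Δh = 4.2 ft = 1.28 m
ΔV = Sy × A × Δh = 0.032 × 8.45 × 10^8 m² × 1.28 m = 3.462 × 10^7 m³
ΔV = 3.462 × 10^7 m³ = 34620 ML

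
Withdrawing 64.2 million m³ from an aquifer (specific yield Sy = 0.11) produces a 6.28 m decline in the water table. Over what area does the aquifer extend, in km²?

A ≈ 92.9 km²

ΔV = 64.2 million m³ = 6.42 × 10^7 m³
A = ΔV / (Sy × Δh) = 6.42 × 10^7 / (0.11 × 6.28) = 9.294 × 10^7 m²
A = 9.294 × 10^7 m² = 92.94 km²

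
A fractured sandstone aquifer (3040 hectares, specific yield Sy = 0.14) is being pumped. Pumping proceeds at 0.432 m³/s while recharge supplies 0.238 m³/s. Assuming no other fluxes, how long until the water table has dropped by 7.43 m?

A = 3040 hectares = 3.04 × 10^7 m²
ΔV = Sy × A × Δh = 0.14 × 3.04 × 10^7 × 7.43 = 3.162 × 10^7 m³
Net withdrawal = 0.432 − 0.238 = 0.194 m³/s = 16760 m³/d
t = ΔV / Q = 3.162 × 10^7 m³ / 16760 m³/d = 1887 d

t ≈ 1890 days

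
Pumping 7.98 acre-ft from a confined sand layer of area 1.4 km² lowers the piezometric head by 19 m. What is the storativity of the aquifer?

S ≈ 3.7 × 10^-4

A = 1.4 km² = 1.4 × 10^6 m²
ΔV = 7.98 acre-ft = 9843 m³
S = ΔV / (A × Δh) = 9843 m³ / (1.4 × 10^6 m² × 19 m) = 3.7 × 10^-4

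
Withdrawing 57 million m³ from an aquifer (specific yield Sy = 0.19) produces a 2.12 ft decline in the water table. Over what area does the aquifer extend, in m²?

A ≈ 4.64 × 10^8 m²

Δh = 2.12 ft = 0.6462 m
ΔV = 57 million m³ = 5.7 × 10^7 m³
A = ΔV / (Sy × Δh) = 5.7 × 10^7 / (0.19 × 0.6462) = 4.643 × 10^8 m²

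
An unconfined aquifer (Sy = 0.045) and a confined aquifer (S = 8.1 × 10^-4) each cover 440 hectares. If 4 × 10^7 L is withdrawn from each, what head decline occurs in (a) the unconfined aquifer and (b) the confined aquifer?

Δh_u ≈ 0.202 m; Δh_c ≈ 11.2 m

A = 440 hectares = 4.4 × 10^6 m²
ΔV = 4 × 10^7 L = 40000 m³
Unconfined: Δh_u = ΔV/(Sy·A) = 40000/(0.045 × 4.4 × 10^6) = 0.202 m
Confined: Δh_c = ΔV/(S·A) = 40000/(8.1 × 10^-4 × 4.4 × 10^6) = 11.22 m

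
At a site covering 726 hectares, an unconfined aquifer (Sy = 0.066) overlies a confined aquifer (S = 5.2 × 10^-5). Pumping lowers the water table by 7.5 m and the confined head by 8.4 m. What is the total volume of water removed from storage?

A = 726 hectares = 7.26 × 10^6 m²
Unconfined: ΔV_u = Sy × A × Δh_u = 0.066 × 7.26 × 10^6 × 7.5 = 3.594 × 10^6 m³
Confined: ΔV_c = S × A × Δh_c = 5.2 × 10^-5 × 7.26 × 10^6 × 8.4 = 3171 m³
Total ΔV = 3.594 × 10^6 + 3171 = 3.597 × 10^6 m³

ΔV ≈ 3.6 × 10^6 m³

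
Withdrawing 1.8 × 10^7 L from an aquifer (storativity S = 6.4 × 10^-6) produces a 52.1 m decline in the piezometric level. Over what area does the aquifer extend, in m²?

A ≈ 5.4 × 10^7 m²

ΔV = 1.8 × 10^7 L = 18000 m³
A = ΔV / (S × Δh) = 18000 / (6.4 × 10^-6 × 52.1) = 5.398 × 10^7 m²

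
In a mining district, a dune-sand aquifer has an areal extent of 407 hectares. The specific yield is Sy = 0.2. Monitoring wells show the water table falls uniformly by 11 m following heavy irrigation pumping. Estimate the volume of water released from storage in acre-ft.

A = 407 hectares = 4.07 × 10^6 m²
ΔV = Sy × A × Δh = 0.2 × 4.07 × 10^6 m² × 11 m = 8.954 × 10^6 m³
ΔV = 8.954 × 10^6 m³ = 7259 acre-ft

ΔV ≈ 7260 acre-ft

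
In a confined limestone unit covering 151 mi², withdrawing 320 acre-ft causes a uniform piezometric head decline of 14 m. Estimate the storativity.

A = 151 mi² = 3.911 × 10^8 m²
ΔV = 320 acre-ft = 3.947 × 10^5 m³
S = ΔV / (A × Δh) = 3.947 × 10^5 m³ / (3.911 × 10^8 m² × 14 m) = 7.209 × 10^-5

S ≈ 7.2 × 10^-5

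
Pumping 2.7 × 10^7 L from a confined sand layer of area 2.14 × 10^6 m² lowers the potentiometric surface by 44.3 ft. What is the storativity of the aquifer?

Δh = 44.3 ft = 13.5 m
ΔV = 2.7 × 10^7 L = 27000 m³
S = ΔV / (A × Δh) = 27000 m³ / (2.14 × 10^6 m² × 13.5 m) = 9.344 × 10^-4

S ≈ 9.3 × 10^-4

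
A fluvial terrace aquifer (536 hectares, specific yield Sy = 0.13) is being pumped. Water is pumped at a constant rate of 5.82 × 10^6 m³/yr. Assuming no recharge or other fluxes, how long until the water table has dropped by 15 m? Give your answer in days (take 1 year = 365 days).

t ≈ 655 days

A = 536 hectares = 5.36 × 10^6 m²
ΔV = Sy × A × Δh = 0.13 × 5.36 × 10^6 × 15 = 1.045 × 10^7 m³
Q = 5.82 × 10^6 m³/yr = 15950 m³/d
t = ΔV / Q = 1.045 × 10^7 m³ / 15950 m³/d = 655.5 d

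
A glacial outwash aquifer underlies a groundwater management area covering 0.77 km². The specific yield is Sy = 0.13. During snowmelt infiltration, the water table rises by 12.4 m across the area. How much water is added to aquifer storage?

A = 0.77 km² = 7.7 × 10^5 m²
ΔV = Sy × A × Δh = 0.13 × 7.7 × 10^5 m² × 12.4 m = 1.241 × 10^6 m³

ΔV ≈ 1.24 × 10^6 m³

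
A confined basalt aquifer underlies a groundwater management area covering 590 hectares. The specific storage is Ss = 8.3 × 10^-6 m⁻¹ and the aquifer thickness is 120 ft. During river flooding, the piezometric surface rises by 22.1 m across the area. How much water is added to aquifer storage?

b = 120 ft = 36.58 m
S = Ss × b = 8.3 × 10^-6 m⁻¹ × 36.58 m = 3.036 × 10^-4
A = 590 hectares = 5.9 × 10^6 m²
ΔV = S × A × Δh = 3.036 × 10^-4 × 5.9 × 10^6 m² × 22.1 m = 39580 m³

ΔV ≈ 39600 m³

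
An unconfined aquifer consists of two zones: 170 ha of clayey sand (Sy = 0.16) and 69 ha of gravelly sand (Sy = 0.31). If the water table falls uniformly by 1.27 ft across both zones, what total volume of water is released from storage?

A₁ = 170 ha = 1.7 × 10^6 m²; A₂ = 69 ha = 6.9 × 10^5 m²
Δh = 1.27 ft = 0.3871 m
ΔV₁ = 0.16 × 1.7 × 10^6 × 0.3871 = 1.053 × 10^5 m³
ΔV₂ = 0.31 × 6.9 × 10^5 × 0.3871 = 82800 m³
ΔV = ΔV₁ + ΔV₂ = 1.881 × 10^5 m³

ΔV ≈ 1.88 × 10^5 m³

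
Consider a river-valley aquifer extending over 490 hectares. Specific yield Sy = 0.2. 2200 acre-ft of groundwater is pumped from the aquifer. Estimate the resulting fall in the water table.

Δh ≈ 2.77 m

A = 490 hectares = 4.9 × 10^6 m²
ΔV = 2200 acre-ft = 2.714 × 10^6 m³
Δh = ΔV / (Sy × A) = 2.714 × 10^6 m³ / (0.2 × 4.9 × 10^6 m²) = 2.769 m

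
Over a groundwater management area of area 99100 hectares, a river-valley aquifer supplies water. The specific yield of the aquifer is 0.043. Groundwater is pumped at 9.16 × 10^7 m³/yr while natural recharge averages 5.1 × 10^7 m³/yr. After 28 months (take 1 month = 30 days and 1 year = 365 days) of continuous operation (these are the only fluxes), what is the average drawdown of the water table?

A = 99100 hectares = 9.91 × 10^8 m²
Net abstraction = 9.16 × 10^7 − 5.1 × 10^7 = 4.06 × 10^7 m³/yr
Q_net = 4.06 × 10^7 m³/yr = 1.112 × 10^5 m³/d
t = 28 months = 840 d
ΔV = Q × t = 1.112 × 10^5 m³/d × 840 d = 9.344 × 10^7 m³
Δh = ΔV / (Sy × A) = 9.344 × 10^7 / (0.043 × 9.91 × 10^8) = 2.193 m

Δh ≈ 2.19 m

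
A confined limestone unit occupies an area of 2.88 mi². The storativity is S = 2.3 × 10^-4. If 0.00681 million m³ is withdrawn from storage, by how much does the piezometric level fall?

A = 2.88 mi² = 7.459 × 10^6 m²
ΔV = 0.00681 million m³ = 6810 m³
Δh = ΔV / (S × A) = 6810 m³ / (2.3 × 10^-4 × 7.459 × 10^6 m²) = 3.969 m

Δh ≈ 3.97 m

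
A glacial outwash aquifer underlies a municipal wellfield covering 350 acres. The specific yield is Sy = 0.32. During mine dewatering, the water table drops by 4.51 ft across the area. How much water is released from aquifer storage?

ΔV ≈ 6.23 × 10^5 m³

A = 350 acres = 1.416 × 10^6 m²
Δh = 4.51 ft = 1.375 m
ΔV = Sy × A × Δh = 0.32 × 1.416 × 10^6 m² × 1.375 m = 6.231 × 10^5 m³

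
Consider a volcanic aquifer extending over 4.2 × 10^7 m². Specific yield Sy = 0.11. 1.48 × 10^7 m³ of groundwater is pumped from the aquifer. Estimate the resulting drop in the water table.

Δh = ΔV / (Sy × A) = 1.48 × 10^7 m³ / (0.11 × 4.2 × 10^7 m²) = 3.203 m

Δh ≈ 3.2 m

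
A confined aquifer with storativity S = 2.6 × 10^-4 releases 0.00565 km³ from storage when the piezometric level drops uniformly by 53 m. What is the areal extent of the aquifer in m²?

ΔV = 0.00565 km³ = 5.65 × 10^6 m³
A = ΔV / (S × Δh) = 5.65 × 10^6 / (2.6 × 10^-4 × 53) = 4.1 × 10^8 m²

A ≈ 4.1 × 10^8 m²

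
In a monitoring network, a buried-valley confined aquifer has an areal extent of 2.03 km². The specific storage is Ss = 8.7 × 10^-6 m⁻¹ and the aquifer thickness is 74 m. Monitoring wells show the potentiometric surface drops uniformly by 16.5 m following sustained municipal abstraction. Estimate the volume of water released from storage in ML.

S = Ss × b = 8.7 × 10^-6 m⁻¹ × 74 m = 6.438 × 10^-4
A = 2.03 km² = 2.03 × 10^6 m²
ΔV = S × A × Δh = 6.438 × 10^-4 × 2.03 × 10^6 m² × 16.5 m = 21560 m³
ΔV = 21560 m³ = 21.56 ML

ΔV ≈ 21.6 ML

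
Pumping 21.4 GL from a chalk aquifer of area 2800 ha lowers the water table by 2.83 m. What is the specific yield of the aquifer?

Sy ≈ 0.27

A = 2800 ha = 2.8 × 10^7 m²
ΔV = 21.4 GL = 2.14 × 10^7 m³
Sy = ΔV / (A × Δh) = 2.14 × 10^7 m³ / (2.8 × 10^7 m² × 2.83 m) = 0.2701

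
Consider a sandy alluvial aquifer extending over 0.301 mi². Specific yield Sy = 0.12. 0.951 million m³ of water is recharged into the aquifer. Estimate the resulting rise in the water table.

A = 0.301 mi² = 7.796 × 10^5 m²
ΔV = 0.951 million m³ = 9.51 × 10^5 m³
Δh = ΔV / (Sy × A) = 9.51 × 10^5 m³ / (0.12 × 7.796 × 10^5 m²) = 10.17 m

Δh ≈ 10.2 m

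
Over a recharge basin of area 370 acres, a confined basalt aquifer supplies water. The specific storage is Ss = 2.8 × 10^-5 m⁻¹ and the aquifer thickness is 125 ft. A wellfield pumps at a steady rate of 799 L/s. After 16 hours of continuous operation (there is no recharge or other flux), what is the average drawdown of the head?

Δh ≈ 28.8 m

b = 125 ft = 38.1 m
S = Ss × b = 2.8 × 10^-5 m⁻¹ × 38.1 m = 1.067 × 10^-3
A = 370 acres = 1.497 × 10^6 m²
Q = 799 L/s = 69030 m³/d
t = 16 hours = 0.6667 d
ΔV = Q × t = 69030 m³/d × 0.6667 d = 46020 m³
Δh = ΔV / (S × A) = 46020 / (0.001067 × 1.497 × 10^6) = 28.81 m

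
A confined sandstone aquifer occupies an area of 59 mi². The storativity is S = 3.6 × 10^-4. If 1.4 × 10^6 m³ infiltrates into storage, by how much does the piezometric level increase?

Δh ≈ 25.4 m

A = 59 mi² = 1.528 × 10^8 m²
Δh = ΔV / (S × A) = 1.4 × 10^6 m³ / (3.6 × 10^-4 × 1.528 × 10^8 m²) = 25.45 m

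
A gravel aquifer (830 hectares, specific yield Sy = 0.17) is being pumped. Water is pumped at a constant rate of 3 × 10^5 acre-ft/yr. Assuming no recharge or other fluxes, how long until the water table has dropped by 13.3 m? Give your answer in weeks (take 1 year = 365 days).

A = 830 hectares = 8.3 × 10^6 m²
ΔV = Sy × A × Δh = 0.17 × 8.3 × 10^6 × 13.3 = 1.877 × 10^7 m³
Q = 3 × 10^5 acre-ft/yr = 1.014 × 10^6 m³/d
t = ΔV / Q = 1.877 × 10^7 m³ / 1.014 × 10^6 m³/d = 18.51 d
t = 18.51 d ≈ 2.644 weeks

t ≈ 2.64 weeks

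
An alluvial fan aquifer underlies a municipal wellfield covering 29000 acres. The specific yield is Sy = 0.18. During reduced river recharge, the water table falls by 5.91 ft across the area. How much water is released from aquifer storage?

ΔV ≈ 3.81 × 10^7 m³

A = 29000 acres = 1.174 × 10^8 m²
Δh = 5.91 ft = 1.801 m
ΔV = Sy × A × Δh = 0.18 × 1.174 × 10^8 m² × 1.801 m = 3.805 × 10^7 m³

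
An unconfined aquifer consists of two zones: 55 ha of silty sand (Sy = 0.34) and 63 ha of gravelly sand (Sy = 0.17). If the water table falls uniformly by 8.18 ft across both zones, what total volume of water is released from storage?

A₁ = 55 ha = 5.5 × 10^5 m²; A₂ = 63 ha = 6.3 × 10^5 m²
Δh = 8.18 ft = 2.493 m
ΔV₁ = 0.34 × 5.5 × 10^5 × 2.493 = 4.662 × 10^5 m³
ΔV₂ = 0.17 × 6.3 × 10^5 × 2.493 = 2.67 × 10^5 m³
ΔV = ΔV₁ + ΔV₂ = 7.333 × 10^5 m³

ΔV ≈ 7.33 × 10^5 m³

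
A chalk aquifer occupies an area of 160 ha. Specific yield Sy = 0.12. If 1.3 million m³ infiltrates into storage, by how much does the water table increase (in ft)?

Δh ≈ 22.2 ft

A = 160 ha = 1.6 × 10^6 m²
ΔV = 1.3 million m³ = 1.3 × 10^6 m³
Δh = ΔV / (Sy × A) = 1.3 × 10^6 m³ / (0.12 × 1.6 × 10^6 m²) = 6.771 m
Δh = 6.771 m = 22.21 ft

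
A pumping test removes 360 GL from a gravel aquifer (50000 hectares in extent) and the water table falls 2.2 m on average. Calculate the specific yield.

Sy ≈ 0.33

A = 50000 hectares = 5 × 10^8 m²
ΔV = 360 GL = 3.6 × 10^8 m³
Sy = ΔV / (A × Δh) = 3.6 × 10^8 m³ / (5 × 10^8 m² × 2.2 m) = 0.3273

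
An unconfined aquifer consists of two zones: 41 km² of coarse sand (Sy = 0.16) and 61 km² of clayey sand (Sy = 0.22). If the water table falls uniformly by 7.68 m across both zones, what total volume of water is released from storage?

A₁ = 41 km² = 4.1 × 10^7 m²; A₂ = 61 km² = 6.1 × 10^7 m²
ΔV₁ = 0.16 × 4.1 × 10^7 × 7.68 = 5.038 × 10^7 m³
ΔV₂ = 0.22 × 6.1 × 10^7 × 7.68 = 1.031 × 10^8 m³
ΔV = ΔV₁ + ΔV₂ = 1.534 × 10^8 m³

ΔV ≈ 1.53 × 10^8 m³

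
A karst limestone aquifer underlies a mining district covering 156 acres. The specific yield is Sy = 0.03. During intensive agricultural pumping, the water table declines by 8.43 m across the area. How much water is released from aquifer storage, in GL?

ΔV ≈ 0.16 GL

A = 156 acres = 6.313 × 10^5 m²
ΔV = Sy × A × Δh = 0.03 × 6.313 × 10^5 m² × 8.43 m = 1.597 × 10^5 m³
ΔV = 1.597 × 10^5 m³ = 0.1597 GL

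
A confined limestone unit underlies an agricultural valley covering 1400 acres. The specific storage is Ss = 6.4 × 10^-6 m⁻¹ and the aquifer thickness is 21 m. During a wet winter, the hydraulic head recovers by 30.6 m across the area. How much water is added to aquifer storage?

S = Ss × b = 6.4 × 10^-6 m⁻¹ × 21 m = 1.344 × 10^-4
A = 1400 acres = 5.666 × 10^6 m²
ΔV = S × A × Δh = 1.344 × 10^-4 × 5.666 × 10^6 m² × 30.6 m = 23300 m³

ΔV ≈ 23300 m³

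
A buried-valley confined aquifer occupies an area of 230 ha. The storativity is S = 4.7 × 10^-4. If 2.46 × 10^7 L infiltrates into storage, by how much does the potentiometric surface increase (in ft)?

Δh ≈ 74.7 ft

A = 230 ha = 2.3 × 10^6 m²
ΔV = 2.46 × 10^7 L = 24600 m³
Δh = ΔV / (S × A) = 24600 m³ / (4.7 × 10^-4 × 2.3 × 10^6 m²) = 22.76 m
Δh = 22.76 m = 74.66 ft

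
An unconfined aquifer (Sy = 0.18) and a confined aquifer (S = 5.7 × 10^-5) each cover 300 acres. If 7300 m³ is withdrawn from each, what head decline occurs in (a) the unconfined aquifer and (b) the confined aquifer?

A = 300 acres = 1.214 × 10^6 m²
Unconfined: Δh_u = ΔV/(Sy·A) = 7300/(0.18 × 1.214 × 10^6) = 0.0334 m
Confined: Δh_c = ΔV/(S·A) = 7300/(5.7 × 10^-5 × 1.214 × 10^6) = 105.5 m

Δh_u ≈ 0.0334 m; Δh_c ≈ 105 m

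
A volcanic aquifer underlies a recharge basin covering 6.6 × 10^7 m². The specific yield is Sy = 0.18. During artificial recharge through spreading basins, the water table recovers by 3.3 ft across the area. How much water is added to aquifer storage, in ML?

ΔV ≈ 11900 ML

Δh = 3.3 ft = 1.006 m
ΔV = Sy × A × Δh = 0.18 × 6.6 × 10^7 m² × 1.006 m = 1.195 × 10^7 m³
ΔV = 1.195 × 10^7 m³ = 11950 ML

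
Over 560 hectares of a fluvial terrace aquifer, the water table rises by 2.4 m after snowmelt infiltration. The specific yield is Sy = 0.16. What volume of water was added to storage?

A = 560 hectares = 5.6 × 10^6 m²
ΔV = Sy × A × Δh = 0.16 × 5.6 × 10^6 m² × 2.4 m = 2.15 × 10^6 m³

ΔV ≈ 2.15 × 10^6 m³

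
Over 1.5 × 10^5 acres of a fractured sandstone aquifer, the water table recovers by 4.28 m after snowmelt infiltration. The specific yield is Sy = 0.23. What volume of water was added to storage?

A = 1.5 × 10^5 acres = 6.07 × 10^8 m²
ΔV = Sy × A × Δh = 0.23 × 6.07 × 10^8 m² × 4.28 m = 5.976 × 10^8 m³

ΔV ≈ 5.98 × 10^8 m³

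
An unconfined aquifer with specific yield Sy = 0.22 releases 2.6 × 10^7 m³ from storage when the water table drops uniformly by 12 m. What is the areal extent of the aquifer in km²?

A = ΔV / (Sy × Δh) = 2.6 × 10^7 / (0.22 × 12) = 9.848 × 10^6 m²
A = 9.848 × 10^6 m² = 9.848 km²

A ≈ 9.85 km²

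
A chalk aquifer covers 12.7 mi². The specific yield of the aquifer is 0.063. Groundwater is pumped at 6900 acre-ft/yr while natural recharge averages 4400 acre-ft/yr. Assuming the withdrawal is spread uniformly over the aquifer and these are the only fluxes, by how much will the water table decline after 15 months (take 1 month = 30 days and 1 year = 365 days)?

A = 12.7 mi² = 3.289 × 10^7 m²
Net abstraction = 6900 − 4400 = 2500 acre-ft/yr
Q_net = 2500 acre-ft/yr = 8449 m³/d
t = 15 months = 450 d
ΔV = Q × t = 8449 m³/d × 450 d = 3.802 × 10^6 m³
Δh = ΔV / (Sy × A) = 3.802 × 10^6 / (0.063 × 3.289 × 10^7) = 1.835 m

Δh ≈ 1.83 m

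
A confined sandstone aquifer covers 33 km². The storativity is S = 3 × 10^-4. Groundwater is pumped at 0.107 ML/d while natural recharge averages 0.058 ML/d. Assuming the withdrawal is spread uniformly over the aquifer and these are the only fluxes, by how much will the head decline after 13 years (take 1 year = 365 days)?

Δh ≈ 23.5 m

A = 33 km² = 3.3 × 10^7 m²
Net abstraction = 0.107 − 0.058 = 0.049 ML/d
Q_net = 0.049 ML/d = 49 m³/d
t = 13 years = 4745 d
ΔV = Q × t = 49 m³/d × 4745 d = 2.325 × 10^5 m³
Δh = ΔV / (S × A) = 2.325 × 10^5 / (3 × 10^-4 × 3.3 × 10^7) = 23.49 m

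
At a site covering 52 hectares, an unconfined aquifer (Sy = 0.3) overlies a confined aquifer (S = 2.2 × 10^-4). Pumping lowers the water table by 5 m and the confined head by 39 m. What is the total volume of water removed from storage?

A = 52 hectares = 5.2 × 10^5 m²
Unconfined: ΔV_u = Sy × A × Δh_u = 0.3 × 5.2 × 10^5 × 5 = 7.8 × 10^5 m³
Confined: ΔV_c = S × A × Δh_c = 2.2 × 10^-4 × 5.2 × 10^5 × 39 = 4462 m³
Total ΔV = 7.8 × 10^5 + 4462 = 7.845 × 10^5 m³

ΔV ≈ 7.84 × 10^5 m³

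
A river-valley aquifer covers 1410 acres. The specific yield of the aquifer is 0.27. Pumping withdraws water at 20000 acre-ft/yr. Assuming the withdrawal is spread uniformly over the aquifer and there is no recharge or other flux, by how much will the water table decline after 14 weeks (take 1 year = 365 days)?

A = 1410 acres = 5.706 × 10^6 m²
Q = 20000 acre-ft/yr = 67590 m³/d
t = 14 weeks = 98 d
ΔV = Q × t = 67590 m³/d × 98 d = 6.624 × 10^6 m³
Δh = ΔV / (Sy × A) = 6.624 × 10^6 / (0.27 × 5.706 × 10^6) = 4.299 m

Δh ≈ 4.3 m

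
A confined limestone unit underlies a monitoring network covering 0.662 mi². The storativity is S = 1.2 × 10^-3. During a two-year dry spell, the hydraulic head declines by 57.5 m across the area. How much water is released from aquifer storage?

A = 0.662 mi² = 1.715 × 10^6 m²
ΔV = S × A × Δh = 0.0012 × 1.715 × 10^6 m² × 57.5 m = 1.183 × 10^5 m³

ΔV ≈ 1.18 × 10^5 m³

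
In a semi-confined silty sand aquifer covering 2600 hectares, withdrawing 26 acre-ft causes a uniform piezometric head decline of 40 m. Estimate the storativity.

A = 2600 hectares = 2.6 × 10^7 m²
ΔV = 26 acre-ft = 32070 m³
S = ΔV / (A × Δh) = 32070 m³ / (2.6 × 10^7 m² × 40 m) = 3.084 × 10^-5

S ≈ 3.1 × 10^-5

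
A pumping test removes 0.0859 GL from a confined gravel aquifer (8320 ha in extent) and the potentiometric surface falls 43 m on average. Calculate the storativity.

S ≈ 2.4 × 10^-5

A = 8320 ha = 8.32 × 10^7 m²
ΔV = 0.0859 GL = 85900 m³
S = ΔV / (A × Δh) = 85900 m³ / (8.32 × 10^7 m² × 43 m) = 2.401 × 10^-5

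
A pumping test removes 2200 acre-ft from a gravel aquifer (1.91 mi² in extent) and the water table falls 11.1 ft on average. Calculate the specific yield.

A = 1.91 mi² = 4.947 × 10^6 m²
Δh = 11.1 ft = 3.383 m
ΔV = 2200 acre-ft = 2.714 × 10^6 m³
Sy = ΔV / (A × Δh) = 2.714 × 10^6 m³ / (4.947 × 10^6 m² × 3.383 m) = 0.1621

Sy ≈ 0.16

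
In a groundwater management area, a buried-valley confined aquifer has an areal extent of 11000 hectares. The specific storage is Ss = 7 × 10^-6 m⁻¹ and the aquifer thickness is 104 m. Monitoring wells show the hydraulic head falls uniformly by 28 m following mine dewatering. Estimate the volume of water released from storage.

ΔV ≈ 2.24 × 10^6 m³

S = Ss × b = 7 × 10^-6 m⁻¹ × 104 m = 7.28 × 10^-4
A = 11000 hectares = 1.1 × 10^8 m²
ΔV = S × A × Δh = 7.28 × 10^-4 × 1.1 × 10^8 m² × 28 m = 2.242 × 10^6 m³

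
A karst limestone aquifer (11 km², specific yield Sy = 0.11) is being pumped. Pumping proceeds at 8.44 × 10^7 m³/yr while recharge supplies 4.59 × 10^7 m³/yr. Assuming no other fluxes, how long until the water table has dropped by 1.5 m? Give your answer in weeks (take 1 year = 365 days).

t ≈ 2.46 weeks

A = 11 km² = 1.1 × 10^7 m²
ΔV = Sy × A × Δh = 0.11 × 1.1 × 10^7 × 1.5 = 1.815 × 10^6 m³
Net withdrawal = 8.44 × 10^7 − 4.59 × 10^7 = 3.85 × 10^7 m³/yr = 1.055 × 10^5 m³/d
t = ΔV / Q = 1.815 × 10^6 m³ / 1.055 × 10^5 m³/d = 17.21 d
t = 17.21 d ≈ 2.458 weeks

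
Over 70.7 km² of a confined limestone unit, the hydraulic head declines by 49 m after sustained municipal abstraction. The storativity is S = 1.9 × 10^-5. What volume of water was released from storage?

A = 70.7 km² = 7.07 × 10^7 m²
ΔV = S × A × Δh = 1.9 × 10^-5 × 7.07 × 10^7 m² × 49 m = 65820 m³

ΔV ≈ 65800 m³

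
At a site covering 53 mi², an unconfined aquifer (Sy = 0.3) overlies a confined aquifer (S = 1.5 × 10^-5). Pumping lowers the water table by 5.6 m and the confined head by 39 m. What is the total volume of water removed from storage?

A = 53 mi² = 1.373 × 10^8 m²
Unconfined: ΔV_u = Sy × A × Δh_u = 0.3 × 1.373 × 10^8 × 5.6 = 2.306 × 10^8 m³
Confined: ΔV_c = S × A × Δh_c = 1.5 × 10^-5 × 1.373 × 10^8 × 39 = 80300 m³
Total ΔV = 2.306 × 10^8 + 80300 = 2.307 × 10^8 m³

ΔV ≈ 2.31 × 10^8 m³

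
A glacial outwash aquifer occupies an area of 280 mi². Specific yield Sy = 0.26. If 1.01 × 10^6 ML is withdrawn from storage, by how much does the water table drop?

A = 280 mi² = 7.252 × 10^8 m²
ΔV = 1.01 × 10^6 ML = 1.01 × 10^9 m³
Δh = ΔV / (Sy × A) = 1.01 × 10^9 m³ / (0.26 × 7.252 × 10^8 m²) = 5.357 m

Δh ≈ 5.36 m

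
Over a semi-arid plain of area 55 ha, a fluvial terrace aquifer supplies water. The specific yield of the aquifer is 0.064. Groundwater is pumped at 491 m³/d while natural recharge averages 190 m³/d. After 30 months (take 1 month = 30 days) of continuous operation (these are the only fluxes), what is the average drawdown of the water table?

Δh ≈ 7.7 m

A = 55 ha = 5.5 × 10^5 m²
Net abstraction = 491 − 190 = 301 m³/d
t = 30 months = 900 d
ΔV = Q × t = 301 m³/d × 900 d = 2.709 × 10^5 m³
Δh = ΔV / (Sy × A) = 2.709 × 10^5 / (0.064 × 5.5 × 10^5) = 7.696 m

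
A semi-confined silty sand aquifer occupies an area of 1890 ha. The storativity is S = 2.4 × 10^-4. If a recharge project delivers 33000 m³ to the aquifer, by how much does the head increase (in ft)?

A = 1890 ha = 1.89 × 10^7 m²
Δh = ΔV / (S × A) = 33000 m³ / (2.4 × 10^-4 × 1.89 × 10^7 m²) = 7.275 m
Δh = 7.275 m = 23.87 ft

Δh ≈ 23.9 ft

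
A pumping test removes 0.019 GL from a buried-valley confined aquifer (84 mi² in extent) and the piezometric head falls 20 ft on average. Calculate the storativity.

A = 84 mi² = 2.176 × 10^8 m²
Δh = 20 ft = 6.096 m
ΔV = 0.019 GL = 19000 m³
S = ΔV / (A × Δh) = 19000 m³ / (2.176 × 10^8 m² × 6.096 m) = 1.433 × 10^-5

S ≈ 1.4 × 10^-5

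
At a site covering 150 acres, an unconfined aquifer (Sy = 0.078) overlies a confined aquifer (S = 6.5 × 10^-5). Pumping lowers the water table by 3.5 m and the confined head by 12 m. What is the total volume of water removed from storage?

ΔV ≈ 1.66 × 10^5 m³

A = 150 acres = 6.07 × 10^5 m²
Unconfined: ΔV_u = Sy × A × Δh_u = 0.078 × 6.07 × 10^5 × 3.5 = 1.657 × 10^5 m³
Confined: ΔV_c = S × A × Δh_c = 6.5 × 10^-5 × 6.07 × 10^5 × 12 = 473.5 m³
Total ΔV = 1.657 × 10^5 + 473.5 = 1.662 × 10^5 m³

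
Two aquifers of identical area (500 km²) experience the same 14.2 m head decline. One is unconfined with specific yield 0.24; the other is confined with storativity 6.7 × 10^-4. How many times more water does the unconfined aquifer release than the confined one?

ΔV_u / ΔV_c ≈ 358

A = 500 km² = 5 × 10^8 m²
Unconfined: ΔV_u = Sy × A × Δh = 0.24 × 5 × 10^8 × 14.2 = 1.704 × 10^9 m³
Confined: ΔV_c = S × A × Δh = 6.7 × 10^-4 × 5 × 10^8 × 14.2 = 4.757 × 10^6 m³
Ratio = ΔV_u / ΔV_c = Sy / S = 0.24 / 6.7 × 10^-4 = 358.2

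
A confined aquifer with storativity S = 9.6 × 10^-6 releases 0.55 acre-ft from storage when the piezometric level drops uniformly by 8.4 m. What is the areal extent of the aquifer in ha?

ΔV = 0.55 acre-ft = 678.4 m³
A = ΔV / (S × Δh) = 678.4 / (9.6 × 10^-6 × 8.4) = 8.413 × 10^6 m²
A = 8.413 × 10^6 m² = 841.3 ha

A ≈ 841 ha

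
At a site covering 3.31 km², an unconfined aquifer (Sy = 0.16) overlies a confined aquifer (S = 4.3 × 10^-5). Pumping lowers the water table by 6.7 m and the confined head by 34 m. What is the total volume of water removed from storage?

A = 3.31 km² = 3.31 × 10^6 m²
Unconfined: ΔV_u = Sy × A × Δh_u = 0.16 × 3.31 × 10^6 × 6.7 = 3.548 × 10^6 m³
Confined: ΔV_c = S × A × Δh_c = 4.3 × 10^-5 × 3.31 × 10^6 × 34 = 4839 m³
Total ΔV = 3.548 × 10^6 + 4839 = 3.553 × 10^6 m³

ΔV ≈ 3.55 × 10^6 m³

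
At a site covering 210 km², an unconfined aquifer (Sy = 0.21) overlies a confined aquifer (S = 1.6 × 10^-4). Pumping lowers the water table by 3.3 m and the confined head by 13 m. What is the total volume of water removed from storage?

A = 210 km² = 2.1 × 10^8 m²
Unconfined: ΔV_u = Sy × A × Δh_u = 0.21 × 2.1 × 10^8 × 3.3 = 1.455 × 10^8 m³
Confined: ΔV_c = S × A × Δh_c = 1.6 × 10^-4 × 2.1 × 10^8 × 13 = 4.368 × 10^5 m³
Total ΔV = 1.455 × 10^8 + 4.368 × 10^5 = 1.46 × 10^8 m³

ΔV ≈ 1.46 × 10^8 m³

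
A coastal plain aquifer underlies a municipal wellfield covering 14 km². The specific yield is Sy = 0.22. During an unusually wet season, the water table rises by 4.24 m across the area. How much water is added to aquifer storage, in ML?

ΔV ≈ 13100 ML

A = 14 km² = 1.4 × 10^7 m²
ΔV = Sy × A × Δh = 0.22 × 1.4 × 10^7 m² × 4.24 m = 1.306 × 10^7 m³
ΔV = 1.306 × 10^7 m³ = 13060 ML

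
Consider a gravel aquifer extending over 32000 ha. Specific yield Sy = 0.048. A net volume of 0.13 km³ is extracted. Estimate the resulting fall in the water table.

Δh ≈ 8.46 m

A = 32000 ha = 3.2 × 10^8 m²
ΔV = 0.13 km³ = 1.3 × 10^8 m³
Δh = ΔV / (Sy × A) = 1.3 × 10^8 m³ / (0.048 × 3.2 × 10^8 m²) = 8.464 m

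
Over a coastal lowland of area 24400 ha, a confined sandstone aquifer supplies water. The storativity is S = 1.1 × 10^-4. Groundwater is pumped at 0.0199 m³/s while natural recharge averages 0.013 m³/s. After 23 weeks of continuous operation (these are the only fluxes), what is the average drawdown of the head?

A = 24400 ha = 2.44 × 10^8 m²
Net abstraction = 0.0199 − 0.013 = 0.0069 m³/s
Q_net = 0.0069 m³/s = 596.2 m³/d
t = 23 weeks = 161 d
ΔV = Q × t = 596.2 m³/d × 161 d = 95980 m³
Δh = ΔV / (S × A) = 95980 / (1.1 × 10^-4 × 2.44 × 10^8) = 3.576 m

Δh ≈ 3.58 m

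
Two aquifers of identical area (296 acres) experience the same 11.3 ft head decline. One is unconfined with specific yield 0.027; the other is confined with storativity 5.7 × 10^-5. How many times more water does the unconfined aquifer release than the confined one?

A = 296 acres = 1.198 × 10^6 m²
Δh = 11.3 ft = 3.444 m
Unconfined: ΔV_u = Sy × A × Δh = 0.027 × 1.198 × 10^6 × 3.444 = 1.114 × 10^5 m³
Confined: ΔV_c = S × A × Δh = 5.7 × 10^-5 × 1.198 × 10^6 × 3.444 = 235.2 m³
Ratio = ΔV_u / ΔV_c = Sy / S = 0.027 / 5.7 × 10^-5 = 473.7

ΔV_u / ΔV_c ≈ 474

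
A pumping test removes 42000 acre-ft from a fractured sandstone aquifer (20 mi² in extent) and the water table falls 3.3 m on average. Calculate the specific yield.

A = 20 mi² = 5.18 × 10^7 m²
ΔV = 42000 acre-ft = 5.181 × 10^7 m³
Sy = ΔV / (A × Δh) = 5.181 × 10^7 m³ / (5.18 × 10^7 m² × 3.3 m) = 0.3031

Sy ≈ 0.3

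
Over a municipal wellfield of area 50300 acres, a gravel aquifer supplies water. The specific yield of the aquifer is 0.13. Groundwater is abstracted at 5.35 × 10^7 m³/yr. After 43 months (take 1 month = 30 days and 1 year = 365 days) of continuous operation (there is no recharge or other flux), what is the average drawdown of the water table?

Δh ≈ 7.15 m

A = 50300 acres = 2.036 × 10^8 m²
Q = 5.35 × 10^7 m³/yr = 1.466 × 10^5 m³/d
t = 43 months = 1290 d
ΔV = Q × t = 1.466 × 10^5 m³/d × 1290 d = 1.891 × 10^8 m³
Δh = ΔV / (Sy × A) = 1.891 × 10^8 / (0.13 × 2.036 × 10^8) = 7.145 m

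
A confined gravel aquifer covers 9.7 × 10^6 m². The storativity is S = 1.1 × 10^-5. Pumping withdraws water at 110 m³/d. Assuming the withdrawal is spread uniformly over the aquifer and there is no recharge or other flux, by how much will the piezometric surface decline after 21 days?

ΔV = Q × t = 110 m³/d × 21 d = 2310 m³
Δh = ΔV / (S × A) = 2310 / (1.1 × 10^-5 × 9.7 × 10^6) = 21.65 m

Δh ≈ 21.6 m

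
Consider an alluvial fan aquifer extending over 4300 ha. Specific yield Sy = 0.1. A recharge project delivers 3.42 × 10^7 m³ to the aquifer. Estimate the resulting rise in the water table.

A = 4300 ha = 4.3 × 10^7 m²
Δh = ΔV / (Sy × A) = 3.42 × 10^7 m³ / (0.1 × 4.3 × 10^7 m²) = 7.953 m

Δh ≈ 7.95 m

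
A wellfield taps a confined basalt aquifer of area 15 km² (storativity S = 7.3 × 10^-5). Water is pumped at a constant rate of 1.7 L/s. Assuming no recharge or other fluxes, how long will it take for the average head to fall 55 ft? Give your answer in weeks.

t ≈ 17.9 weeks

A = 15 km² = 1.5 × 10^7 m²
Δh = 55 ft = 16.76 m
ΔV = S × A × Δh = 7.3 × 10^-5 × 1.5 × 10^7 × 16.76 = 18360 m³
Q = 1.7 L/s = 146.9 m³/d
t = ΔV / Q = 18360 m³ / 146.9 m³/d = 125 d
t = 125 d ≈ 17.85 weeks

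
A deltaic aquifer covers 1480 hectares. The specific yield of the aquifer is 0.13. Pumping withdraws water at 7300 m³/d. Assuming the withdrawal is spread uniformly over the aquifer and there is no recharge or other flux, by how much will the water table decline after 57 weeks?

Δh ≈ 1.51 m

A = 1480 hectares = 1.48 × 10^7 m²
t = 57 weeks = 399 d
ΔV = Q × t = 7300 m³/d × 399 d = 2.913 × 10^6 m³
Δh = ΔV / (Sy × A) = 2.913 × 10^6 / (0.13 × 1.48 × 10^7) = 1.514 m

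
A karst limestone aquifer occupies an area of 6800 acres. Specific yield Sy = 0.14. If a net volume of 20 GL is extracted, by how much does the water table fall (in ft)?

A = 6800 acres = 2.752 × 10^7 m²
ΔV = 20 GL = 2 × 10^7 m³
Δh = ΔV / (Sy × A) = 2 × 10^7 m³ / (0.14 × 2.752 × 10^7 m²) = 5.191 m
Δh = 5.191 m = 17.03 ft

Δh ≈ 17 ft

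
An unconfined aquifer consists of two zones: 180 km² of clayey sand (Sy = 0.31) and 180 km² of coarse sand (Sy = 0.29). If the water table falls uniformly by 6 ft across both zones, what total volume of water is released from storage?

ΔV ≈ 1.98 × 10^8 m³

A₁ = 180 km² = 1.8 × 10^8 m²; A₂ = 180 km² = 1.8 × 10^8 m²
Δh = 6 ft = 1.829 m
ΔV₁ = 0.31 × 1.8 × 10^8 × 1.829 = 1.02 × 10^8 m³
ΔV₂ = 0.29 × 1.8 × 10^8 × 1.829 = 9.546 × 10^7 m³
ΔV = ΔV₁ + ΔV₂ = 1.975 × 10^8 m³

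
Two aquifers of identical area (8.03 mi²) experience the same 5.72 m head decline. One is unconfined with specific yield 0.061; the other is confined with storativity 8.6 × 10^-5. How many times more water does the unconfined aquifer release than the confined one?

ΔV_u / ΔV_c ≈ 709

A = 8.03 mi² = 2.08 × 10^7 m²
Unconfined: ΔV_u = Sy × A × Δh = 0.061 × 2.08 × 10^7 × 5.72 = 7.257 × 10^6 m³
Confined: ΔV_c = S × A × Δh = 8.6 × 10^-5 × 2.08 × 10^7 × 5.72 = 10230 m³
Ratio = ΔV_u / ΔV_c = Sy / S = 0.061 / 8.6 × 10^-5 = 709.3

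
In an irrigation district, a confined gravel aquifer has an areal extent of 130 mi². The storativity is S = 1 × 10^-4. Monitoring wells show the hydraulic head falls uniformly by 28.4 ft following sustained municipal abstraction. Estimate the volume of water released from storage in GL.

A = 130 mi² = 3.367 × 10^8 m²
Δh = 28.4 ft = 8.656 m
ΔV = S × A × Δh = 1 × 10^-4 × 3.367 × 10^8 m² × 8.656 m = 2.915 × 10^5 m³
ΔV = 2.915 × 10^5 m³ = 0.2915 GL

ΔV ≈ 0.291 GL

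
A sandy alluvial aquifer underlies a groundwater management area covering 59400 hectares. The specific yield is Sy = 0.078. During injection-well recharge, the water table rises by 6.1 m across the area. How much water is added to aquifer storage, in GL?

A = 59400 hectares = 5.94 × 10^8 m²
ΔV = Sy × A × Δh = 0.078 × 5.94 × 10^8 m² × 6.1 m = 2.826 × 10^8 m³
ΔV = 2.826 × 10^8 m³ = 282.6 GL

ΔV ≈ 283 GL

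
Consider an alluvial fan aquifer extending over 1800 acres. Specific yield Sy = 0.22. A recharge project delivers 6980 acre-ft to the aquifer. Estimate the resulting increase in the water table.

A = 1800 acres = 7.284 × 10^6 m²
ΔV = 6980 acre-ft = 8.61 × 10^6 m³
Δh = ΔV / (Sy × A) = 8.61 × 10^6 m³ / (0.22 × 7.284 × 10^6 m²) = 5.372 m

Δh ≈ 5.37 m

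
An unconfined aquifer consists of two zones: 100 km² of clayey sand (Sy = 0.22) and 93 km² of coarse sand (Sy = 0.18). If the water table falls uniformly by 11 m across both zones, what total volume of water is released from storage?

A₁ = 100 km² = 1 × 10^8 m²; A₂ = 93 km² = 9.3 × 10^7 m²
ΔV₁ = 0.22 × 1 × 10^8 × 11 = 2.42 × 10^8 m³
ΔV₂ = 0.18 × 9.3 × 10^7 × 11 = 1.841 × 10^8 m³
ΔV = ΔV₁ + ΔV₂ = 4.261 × 10^8 m³

ΔV ≈ 4.26 × 10^8 m³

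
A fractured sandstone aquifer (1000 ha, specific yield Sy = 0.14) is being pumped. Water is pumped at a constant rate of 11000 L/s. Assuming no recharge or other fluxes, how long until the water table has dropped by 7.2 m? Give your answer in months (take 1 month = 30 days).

t ≈ 0.354 months

A = 1000 ha = 1 × 10^7 m²
ΔV = Sy × A × Δh = 0.14 × 1 × 10^7 × 7.2 = 1.008 × 10^7 m³
Q = 11000 L/s = 9.504 × 10^5 m³/d
t = ΔV / Q = 1.008 × 10^7 m³ / 9.504 × 10^5 m³/d = 10.61 d
t = 10.61 d ≈ 0.3535 months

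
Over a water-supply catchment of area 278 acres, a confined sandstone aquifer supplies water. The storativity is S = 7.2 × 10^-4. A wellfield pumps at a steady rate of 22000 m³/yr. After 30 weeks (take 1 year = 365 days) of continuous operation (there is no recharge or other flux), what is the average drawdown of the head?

Δh ≈ 15.6 m

A = 278 acres = 1.125 × 10^6 m²
Q = 22000 m³/yr = 60.27 m³/d
t = 30 weeks = 210 d
ΔV = Q × t = 60.27 m³/d × 210 d = 12660 m³
Δh = ΔV / (S × A) = 12660 / (7.2 × 10^-4 × 1.125 × 10^6) = 15.63 m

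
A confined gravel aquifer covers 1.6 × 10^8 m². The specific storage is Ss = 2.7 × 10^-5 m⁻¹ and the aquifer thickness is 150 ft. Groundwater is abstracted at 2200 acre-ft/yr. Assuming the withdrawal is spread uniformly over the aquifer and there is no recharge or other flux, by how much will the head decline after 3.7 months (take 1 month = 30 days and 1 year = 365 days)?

Δh ≈ 4.18 m

b = 150 ft = 45.72 m
S = Ss × b = 2.7 × 10^-5 m⁻¹ × 45.72 m = 1.234 × 10^-3
Q = 2200 acre-ft/yr = 7435 m³/d
t = 3.7 months = 111 d
ΔV = Q × t = 7435 m³/d × 111 d = 8.253 × 10^5 m³
Δh = ΔV / (S × A) = 8.253 × 10^5 / (0.001234 × 1.6 × 10^8) = 4.178 m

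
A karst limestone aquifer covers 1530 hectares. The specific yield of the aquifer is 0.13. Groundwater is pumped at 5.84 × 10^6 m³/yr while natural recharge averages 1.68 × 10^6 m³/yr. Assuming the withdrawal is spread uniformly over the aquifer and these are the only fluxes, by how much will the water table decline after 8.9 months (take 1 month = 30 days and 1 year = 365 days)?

A = 1530 hectares = 1.53 × 10^7 m²
Net abstraction = 5.84 × 10^6 − 1.68 × 10^6 = 4.16 × 10^6 m³/yr
Q_net = 4.16 × 10^6 m³/yr = 11400 m³/d
t = 8.9 months = 267 d
ΔV = Q × t = 11400 m³/d × 267 d = 3.043 × 10^6 m³
Δh = ΔV / (Sy × A) = 3.043 × 10^6 / (0.13 × 1.53 × 10^7) = 1.53 m

Δh ≈ 1.53 m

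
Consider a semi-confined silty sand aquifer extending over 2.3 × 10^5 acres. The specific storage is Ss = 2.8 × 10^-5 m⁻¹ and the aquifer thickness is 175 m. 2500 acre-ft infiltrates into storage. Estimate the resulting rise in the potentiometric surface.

Δh ≈ 0.676 m

S = Ss × b = 2.8 × 10^-5 m⁻¹ × 175 m = 4.9 × 10^-3
A = 2.3 × 10^5 acres = 9.308 × 10^8 m²
ΔV = 2500 acre-ft = 3.084 × 10^6 m³
Δh = ΔV / (S × A) = 3.084 × 10^6 m³ / (0.0049 × 9.308 × 10^8 m²) = 0.6761 m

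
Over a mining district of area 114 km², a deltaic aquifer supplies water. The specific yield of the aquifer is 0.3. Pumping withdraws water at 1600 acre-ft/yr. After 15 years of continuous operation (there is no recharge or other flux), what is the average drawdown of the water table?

Δh ≈ 0.866 m

A = 114 km² = 1.14 × 10^8 m²
Q = 1600 acre-ft/yr = 5407 m³/d
t = 15 years = 5475 d
ΔV = Q × t = 5407 m³/d × 5475 d = 2.96 × 10^7 m³
Δh = ΔV / (Sy × A) = 2.96 × 10^7 / (0.3 × 1.14 × 10^8) = 0.8656 m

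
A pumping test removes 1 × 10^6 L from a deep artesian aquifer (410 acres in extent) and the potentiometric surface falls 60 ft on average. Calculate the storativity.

A = 410 acres = 1.659 × 10^6 m²
Δh = 60 ft = 18.29 m
ΔV = 1 × 10^6 L = 1000 m³
S = ΔV / (A × Δh) = 1000 m³ / (1.659 × 10^6 m² × 18.29 m) = 3.296 × 10^-5

S ≈ 3.3 × 10^-5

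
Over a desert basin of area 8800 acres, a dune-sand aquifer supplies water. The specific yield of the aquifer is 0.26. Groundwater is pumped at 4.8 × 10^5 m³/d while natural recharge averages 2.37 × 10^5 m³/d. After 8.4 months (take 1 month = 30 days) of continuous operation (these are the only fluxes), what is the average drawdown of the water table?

A = 8800 acres = 3.561 × 10^7 m²
Net abstraction = 4.8 × 10^5 − 2.37 × 10^5 = 2.43 × 10^5 m³/d
t = 8.4 months = 252 d
ΔV = Q × t = 2.43 × 10^5 m³/d × 252 d = 6.124 × 10^7 m³
Δh = ΔV / (Sy × A) = 6.124 × 10^7 / (0.26 × 3.561 × 10^7) = 6.614 m

Δh ≈ 6.61 m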